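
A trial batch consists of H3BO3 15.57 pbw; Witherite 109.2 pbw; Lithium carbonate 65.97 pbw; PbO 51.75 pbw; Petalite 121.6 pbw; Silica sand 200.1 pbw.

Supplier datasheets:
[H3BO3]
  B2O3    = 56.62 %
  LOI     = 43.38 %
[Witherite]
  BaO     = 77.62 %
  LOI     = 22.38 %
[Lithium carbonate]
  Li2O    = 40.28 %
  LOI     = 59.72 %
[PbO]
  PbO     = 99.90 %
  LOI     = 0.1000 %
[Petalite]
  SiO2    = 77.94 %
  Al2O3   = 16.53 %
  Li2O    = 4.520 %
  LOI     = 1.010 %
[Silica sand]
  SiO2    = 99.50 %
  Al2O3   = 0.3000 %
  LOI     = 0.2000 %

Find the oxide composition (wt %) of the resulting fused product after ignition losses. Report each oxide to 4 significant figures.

Glass mass = 491.9 pbw (batch 564.2 − LOI 72.27).
Composition: SiO2 59.74%, B2O3 1.792%, Al2O3 4.208%, BaO 17.23%, Li2O 6.519%, PbO 10.51%

Values along the way appear, with 4-significant-digit rounding, across the worked steps; the working math maintains exact precision in every operation — exactly one rounding is applied to each reported value — all derived quantities, including net glass mass, yield, ignition loss, the six compositions, the totals, are rebuilt from the weighed amounts for 491.9 pbw of glass in full float precision, precisely as stated by the problem or the answer.
What the batch supplies per oxide:
  SiO2: 121.6·0.7794 + 200.1·0.9950 = 293.9 pbw
  B2O3: 15.57·0.5662 = 8.816 pbw
  Al2O3: 121.6·0.1653 + 200.1·0.003000 = 20.70 pbw
  BaO: 109.2·0.7762 = 84.76 pbw
  Li2O: 65.97·0.4028 + 121.6·0.04520 = 32.07 pbw
  PbO: 51.75·0.9990 = 51.70 pbw
LOI: 15.57·0.4338 + 109.2·0.2238 + 65.97·0.5972 + 51.75·0.001000 + 121.6·0.01010 + 200.1·0.002000 = 72.27 pbw
batch − LOI leaves glass = 564.2 − 72.27 = 491.9 pbw (= Σ oxide masses)
percent by weight: oxide/glass ×100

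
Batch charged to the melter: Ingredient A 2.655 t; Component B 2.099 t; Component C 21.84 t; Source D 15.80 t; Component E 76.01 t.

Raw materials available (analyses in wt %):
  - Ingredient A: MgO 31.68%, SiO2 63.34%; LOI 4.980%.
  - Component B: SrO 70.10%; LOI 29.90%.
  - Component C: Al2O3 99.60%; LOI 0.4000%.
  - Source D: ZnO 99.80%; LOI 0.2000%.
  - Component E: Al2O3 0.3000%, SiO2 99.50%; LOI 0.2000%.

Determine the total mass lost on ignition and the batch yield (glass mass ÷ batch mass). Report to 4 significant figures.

Intermediates are displayed, with 4-significant-figure rounding, on the page. All internal work holds full precision throughout; each reported value takes exactly one rounding; the derived quantities are carried starting from the weights for 117.4 t of glass in exact precision (totals, the yield, five oxide percentages, LOI, glass mass), as they appear in the problem or the answer.
Each material's LOI contribution:
  Ingredient A: 2.655 × 0.04980 = 0.1322 t
  Component B: 2.099 × 0.2990 = 0.6276 t
  Component C: 21.84 × 0.004000 = 0.08736 t
  Source D: 15.80 × 0.002000 = 0.03160 t
  Component E: 76.01 × 0.002000 = 0.1520 t
Total LOI = 1.031 t
Glass = batch − LOI = 118.4 − 1.031 = 117.4 t

LOI loss = 1.031 t; glass = 117.4 t; yield = 99.13%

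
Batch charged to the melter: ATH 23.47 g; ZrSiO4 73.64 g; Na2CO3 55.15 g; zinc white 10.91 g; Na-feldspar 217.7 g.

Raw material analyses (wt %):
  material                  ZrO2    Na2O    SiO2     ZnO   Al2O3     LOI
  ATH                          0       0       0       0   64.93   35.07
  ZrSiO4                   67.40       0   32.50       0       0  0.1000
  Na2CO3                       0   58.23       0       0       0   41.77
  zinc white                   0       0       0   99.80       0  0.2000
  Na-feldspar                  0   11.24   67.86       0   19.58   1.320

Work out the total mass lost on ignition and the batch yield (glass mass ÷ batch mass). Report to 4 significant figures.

All arithmetic carries exact precision through every step. Intermediates are shown, rounded to 4 significant figures, between the steps — every reported number takes a single rounding. The derived quantities, including LOI, yield, the five compositions, totals, net glass mass, are re-derived from the weighed amounts per 346.6 g of glass in full precision precisely as stated by either problem or answer.
Each material's LOI contribution:
  ATH: 23.47 × 0.3507 = 8.231 g
  ZrSiO4: 73.64 × 0.001000 = 0.07364 g
  Na2CO3: 55.15 × 0.4177 = 23.04 g
  zinc white: 10.91 × 0.002000 = 0.02182 g
  Na-feldspar: 217.7 × 0.01320 = 2.874 g
Total LOI = 34.24 g
Glass = batch − LOI = 380.9 − 34.24 = 346.6 g

LOI loss = 34.24 g; glass = 346.6 g; yield = 91.01%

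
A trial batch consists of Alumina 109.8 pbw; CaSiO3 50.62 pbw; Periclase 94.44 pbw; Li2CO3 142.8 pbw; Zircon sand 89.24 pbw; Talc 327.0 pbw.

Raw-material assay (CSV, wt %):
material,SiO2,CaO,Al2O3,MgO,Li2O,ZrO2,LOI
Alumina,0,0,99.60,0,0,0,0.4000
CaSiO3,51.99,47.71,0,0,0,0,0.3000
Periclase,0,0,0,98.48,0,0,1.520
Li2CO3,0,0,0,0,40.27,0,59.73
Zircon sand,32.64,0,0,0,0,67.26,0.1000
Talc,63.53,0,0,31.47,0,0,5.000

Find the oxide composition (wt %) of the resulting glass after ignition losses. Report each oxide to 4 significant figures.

Glass mass = 710.1 pbw (batch 813.9 − LOI 103.8).
Composition: SiO2 37.06%, CaO 3.401%, Al2O3 15.40%, MgO 27.59%, Li2O 8.098%, ZrO2 8.452%

Intermediates are printed, rounded to four significant digits, at each printed step; all arithmetic carries full float precision from first step to last; every reported result is rounded exactly once. All derived quantities are computed from the weighed amounts on 710.1 pbw of glass in exact precision (the yield, net glass mass, LOI, the totals, the six compositions) precisely as stated by either problem or answer.
Mass of each oxide from the mix:
  SiO2: 50.62·0.5199 + 89.24·0.3264 + 327.0·0.6353 = 263.2 pbw
  CaO: 50.62·0.4771 = 24.15 pbw
  Al2O3: 109.8·0.9960 = 109.4 pbw
  MgO: 94.44·0.9848 + 327.0·0.3147 = 195.9 pbw
  Li2O: 142.8·0.4027 = 57.51 pbw
  ZrO2: 89.24·0.6726 = 60.02 pbw
LOI: 109.8·0.004000 + 50.62·0.003000 + 94.44·0.01520 + 142.8·0.5973 + 89.24·0.001000 + 327.0·0.05000 = 103.8 pbw
Glass mass = batch − LOI = 813.9 − 103.8 = 710.1 pbw (the oxide masses sum to this)
wt % = oxide mass / glass mass × 100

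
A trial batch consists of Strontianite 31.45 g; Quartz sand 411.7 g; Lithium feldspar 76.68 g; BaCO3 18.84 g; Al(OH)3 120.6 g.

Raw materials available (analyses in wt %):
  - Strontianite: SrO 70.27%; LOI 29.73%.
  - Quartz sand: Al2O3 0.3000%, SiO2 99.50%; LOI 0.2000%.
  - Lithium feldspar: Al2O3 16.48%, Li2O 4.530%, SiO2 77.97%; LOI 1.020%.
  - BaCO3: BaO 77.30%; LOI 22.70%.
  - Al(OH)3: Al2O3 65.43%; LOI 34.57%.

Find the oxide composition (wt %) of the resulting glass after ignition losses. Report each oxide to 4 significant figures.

Glass mass = 602.3 g (batch 659.3 − LOI 56.92).
Composition: Al2O3 15.40%, BaO 2.418%, Li2O 0.5767%, SiO2 77.93%, SrO 3.669%

Every computation holds full float precision in all steps. The intermediate values are printed, with 4-significant-digit rounding, at each printed step — every reported value receives exactly one rounding. The derived quantities, including five oxide percentages, ignition loss, the yield, net glass mass, totals, are rebuilt using the weight values on 602.3 g of glass in full float precision, as they appear in the problem or the answer.
What the batch supplies per oxide:
  Al2O3: 411.7·0.003000 + 76.68·0.1648 + 120.6·0.6543 = 92.78 g
  BaO: 18.84·0.7730 = 14.56 g
  Li2O: 76.68·0.04530 = 3.474 g
  SiO2: 411.7·0.9950 + 76.68·0.7797 = 469.4 g
  SrO: 31.45·0.7027 = 22.10 g
LOI: 31.45·0.2973 + 411.7·0.002000 + 76.68·0.01020 + 18.84·0.2270 + 120.6·0.3457 = 56.92 g
Net of LOI, the glass mass = 659.3 − 56.92 = 602.3 g (= the summed oxide contributions)
wt % = oxide mass / glass mass × 100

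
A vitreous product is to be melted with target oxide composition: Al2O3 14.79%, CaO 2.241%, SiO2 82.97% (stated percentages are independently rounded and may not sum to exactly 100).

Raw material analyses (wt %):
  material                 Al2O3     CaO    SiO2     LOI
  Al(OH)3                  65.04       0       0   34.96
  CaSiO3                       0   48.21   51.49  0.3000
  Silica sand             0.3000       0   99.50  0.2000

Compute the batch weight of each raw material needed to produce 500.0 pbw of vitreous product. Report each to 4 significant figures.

Each numeric step maintains full float precision at all times — the intermediate values are displayed, rounded to 4 significant figures, on the page; every reported result is rounded only once — all derived quantities (ignition loss, glass mass, yield, totals, three oxide percentages) are re-derived in exact precision starting from the weights for 500.0 pbw of glass as given in question or answer.
The oxide mass targets at 500.0 pbw vitreous product:
  Al2O3: 14.79% × 500.0 = 73.95 pbw
  CaO: 2.241% × 500.0 = 11.20 pbw
  SiO2: 82.97% × 500.0 = 414.8 pbw
Sums-versus-targets review per the reported batch figures, for the quoted basis mass (delivered sums recover each target modulo rounding of the values):
  Al2O3: 111.8·0.6504 + 404.9·0.003000 = 73.93 pbw (target 73.95 pbw)
  CaO: 23.24·0.4821 = 11.20 pbw (target 11.20 pbw)
  SiO2: 23.24·0.5149 + 404.9·0.9950 = 414.8 pbw (target 414.8 pbw)
The glass-mass cross-check: Σ batch − LOI loss = 500.0 pbw (the targets, summed, come to 500.0 pbw; against the stated basis, 500.0 pbw — rounding explains the deltas).
Batch grand total — Σ batch = 539.9 pbw; Σ batch·LOI gives LOI loss = 39.96 pbw; glass ÷ batch gives a yield of 92.60%.

Batch per 500.0 pbw vitreous product:
  Al(OH)3: 111.8 pbw
  CaSiO3: 23.24 pbw
  Silica sand: 404.9 pbw
Total batch = 539.9 pbw; LOI loss = 39.96 pbw; yield = 92.60%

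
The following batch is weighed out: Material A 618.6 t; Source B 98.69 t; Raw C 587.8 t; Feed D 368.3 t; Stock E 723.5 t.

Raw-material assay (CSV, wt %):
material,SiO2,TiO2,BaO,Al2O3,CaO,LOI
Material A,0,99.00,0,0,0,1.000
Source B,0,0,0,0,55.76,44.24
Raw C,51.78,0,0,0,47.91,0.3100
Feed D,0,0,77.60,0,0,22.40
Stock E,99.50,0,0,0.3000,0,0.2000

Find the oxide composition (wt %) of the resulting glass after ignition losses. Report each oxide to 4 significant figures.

All internal work runs at full precision from first step to last. Values along the way are printed, rounded to 4 significant digits, in the working — every reported value is rounded once only — derived quantities are carried from the weighed amounts at 2261 t of glass at exact precision (LOI, glass mass, the yield, the totals, the five compositions) precisely as stated by the problem or the answer.
Mass of each oxide from the mix:
  SiO2: 587.8·0.5178 + 723.5·0.9950 = 1024 t
  TiO2: 618.6·0.9900 = 612.4 t
  BaO: 368.3·0.7760 = 285.8 t
  Al2O3: 723.5·0.003000 = 2.171 t
  CaO: 98.69·0.5576 + 587.8·0.4791 = 336.6 t
LOI: 618.6·0.01000 + 98.69·0.4424 + 587.8·0.003100 + 368.3·0.2240 + 723.5·0.002000 = 135.6 t
The glass mass, total less LOI, = 2397 − 135.6 = 2261 t (equal to the oxide-mass sum)
wt % = oxide mass / glass mass × 100

Glass mass = 2261 t (batch 2397 − LOI 135.6).
Composition: SiO2 45.30%, TiO2 27.08%, BaO 12.64%, Al2O3 0.09599%, CaO 14.89%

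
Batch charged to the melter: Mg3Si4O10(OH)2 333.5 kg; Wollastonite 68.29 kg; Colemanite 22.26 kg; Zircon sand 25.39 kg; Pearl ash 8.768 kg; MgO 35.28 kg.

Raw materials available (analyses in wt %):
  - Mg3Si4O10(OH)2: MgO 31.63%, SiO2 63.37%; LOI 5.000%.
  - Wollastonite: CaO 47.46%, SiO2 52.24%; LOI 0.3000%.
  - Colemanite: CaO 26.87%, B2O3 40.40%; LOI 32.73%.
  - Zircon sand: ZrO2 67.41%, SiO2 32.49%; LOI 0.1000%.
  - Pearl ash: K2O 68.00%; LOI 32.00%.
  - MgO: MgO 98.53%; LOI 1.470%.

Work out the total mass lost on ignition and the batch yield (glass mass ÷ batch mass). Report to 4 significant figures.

LOI loss = 27.52 kg; glass = 466.0 kg; yield = 94.42%

Mid-chain values are shown (rounded to four significant figures) within the worked lines — every computation runs at full precision through every step — a single rounding produces each reported number; all derived quantities are carried from the weighed amounts at 466.0 kg of glass in exact precision (ignition loss, net glass mass, the six compositions, the totals, yield) exactly as printed in the problem or the answer.
Per-material ignition loss:
  Mg3Si4O10(OH)2: 333.5 × 0.05000 = 16.68 kg
  Wollastonite: 68.29 × 0.003000 = 0.2049 kg
  Colemanite: 22.26 × 0.3273 = 7.286 kg
  Zircon sand: 25.39 × 0.001000 = 0.02539 kg
  Pearl ash: 8.768 × 0.3200 = 2.806 kg
  MgO: 35.28 × 0.01470 = 0.5186 kg
Total LOI = 27.52 kg
Glass = batch − LOI = 493.5 − 27.52 = 466.0 kg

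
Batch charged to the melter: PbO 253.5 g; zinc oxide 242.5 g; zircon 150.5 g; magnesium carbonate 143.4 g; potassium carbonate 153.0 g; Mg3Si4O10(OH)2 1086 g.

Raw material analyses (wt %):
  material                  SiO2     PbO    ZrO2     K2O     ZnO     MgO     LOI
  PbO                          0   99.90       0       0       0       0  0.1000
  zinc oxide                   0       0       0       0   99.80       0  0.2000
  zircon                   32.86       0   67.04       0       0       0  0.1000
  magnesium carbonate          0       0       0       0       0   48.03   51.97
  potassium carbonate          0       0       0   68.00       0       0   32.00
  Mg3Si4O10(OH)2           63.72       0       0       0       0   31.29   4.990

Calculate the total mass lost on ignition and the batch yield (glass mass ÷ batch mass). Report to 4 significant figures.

LOI loss = 178.6 g; glass = 1850 g; yield = 91.20%

In-progress results are printed rounded to four significant figures on the page; exact precision is carried at each step. Each reported figure takes a single rounding; derived quantities, including six oxide percentages, yield, net glass mass, the totals, LOI, are recomputed from the weighed amounts per 1850 g of glass at full float precision, as quoted within the question or the answer.
Material-by-material LOI:
  PbO: 253.5 × 0.001000 = 0.2535 g
  zinc oxide: 242.5 × 0.002000 = 0.4850 g
  zircon: 150.5 × 0.001000 = 0.1505 g
  magnesium carbonate: 143.4 × 0.5197 = 74.52 g
  potassium carbonate: 153.0 × 0.3200 = 48.96 g
  Mg3Si4O10(OH)2: 1086 × 0.04990 = 54.19 g
Total LOI = 178.6 g
Glass = batch − LOI = 2029 − 178.6 = 1850 g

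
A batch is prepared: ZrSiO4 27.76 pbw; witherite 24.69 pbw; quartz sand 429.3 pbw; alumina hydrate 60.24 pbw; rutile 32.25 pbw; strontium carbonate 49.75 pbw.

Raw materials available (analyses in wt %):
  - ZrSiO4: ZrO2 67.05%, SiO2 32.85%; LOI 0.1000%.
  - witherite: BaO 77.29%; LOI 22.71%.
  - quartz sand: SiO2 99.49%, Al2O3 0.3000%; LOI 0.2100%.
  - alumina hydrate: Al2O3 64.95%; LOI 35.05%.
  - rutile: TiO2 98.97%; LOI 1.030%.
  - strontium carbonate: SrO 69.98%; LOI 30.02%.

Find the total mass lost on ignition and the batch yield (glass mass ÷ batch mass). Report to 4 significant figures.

LOI loss = 42.92 pbw; glass = 581.1 pbw; yield = 93.12%

In-progress results are printed rounded to 4 significant figures in the working. Each numeric step keeps exact precision at every stage; each reported value sees exactly one rounding — all derived quantities (the six compositions, yield, net glass mass, ignition loss, totals) are computed in full float precision from the weighed amounts on 581.1 pbw of glass, as set out in problem or answer.
Material-by-material LOI:
  ZrSiO4: 27.76 × 0.001000 = 0.02776 pbw
  witherite: 24.69 × 0.2271 = 5.607 pbw
  quartz sand: 429.3 × 0.002100 = 0.9015 pbw
  alumina hydrate: 60.24 × 0.3505 = 21.11 pbw
  rutile: 32.25 × 0.01030 = 0.3322 pbw
  strontium carbonate: 49.75 × 0.3002 = 14.93 pbw
Total LOI = 42.92 pbw
Glass = batch − LOI = 624.0 − 42.92 = 581.1 pbw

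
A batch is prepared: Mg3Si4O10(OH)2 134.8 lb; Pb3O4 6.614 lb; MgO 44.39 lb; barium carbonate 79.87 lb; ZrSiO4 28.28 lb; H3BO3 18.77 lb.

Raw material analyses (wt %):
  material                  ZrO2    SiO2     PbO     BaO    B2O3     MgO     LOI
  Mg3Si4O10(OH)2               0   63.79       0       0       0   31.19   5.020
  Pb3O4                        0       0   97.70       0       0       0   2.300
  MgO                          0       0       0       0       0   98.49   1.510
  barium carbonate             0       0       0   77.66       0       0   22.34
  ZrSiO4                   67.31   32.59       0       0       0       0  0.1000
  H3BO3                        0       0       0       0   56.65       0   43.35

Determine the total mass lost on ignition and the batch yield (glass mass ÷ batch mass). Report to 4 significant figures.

LOI loss = 33.60 lb; glass = 279.1 lb; yield = 89.26%

Working values are displayed (rounded to 4 significant figures) alongside each step; all arithmetic holds exact precision in all steps. Every reported result carries a single rounding; the derived quantities, which include yield, ignition loss, net glass mass, totals, six oxide percentages, are carried in full precision, as they appear in problem or answer, from the batch weights per 279.1 lb of glass.
Loss on ignition, line by line:
  Mg3Si4O10(OH)2: 134.8 × 0.05020 = 6.767 lb
  Pb3O4: 6.614 × 0.02300 = 0.1521 lb
  MgO: 44.39 × 0.01510 = 0.6703 lb
  barium carbonate: 79.87 × 0.2234 = 17.84 lb
  ZrSiO4: 28.28 × 0.001000 = 0.02828 lb
  H3BO3: 18.77 × 0.4335 = 8.137 lb
Total LOI = 33.60 lb
Glass = batch − LOI = 312.7 − 33.60 = 279.1 lb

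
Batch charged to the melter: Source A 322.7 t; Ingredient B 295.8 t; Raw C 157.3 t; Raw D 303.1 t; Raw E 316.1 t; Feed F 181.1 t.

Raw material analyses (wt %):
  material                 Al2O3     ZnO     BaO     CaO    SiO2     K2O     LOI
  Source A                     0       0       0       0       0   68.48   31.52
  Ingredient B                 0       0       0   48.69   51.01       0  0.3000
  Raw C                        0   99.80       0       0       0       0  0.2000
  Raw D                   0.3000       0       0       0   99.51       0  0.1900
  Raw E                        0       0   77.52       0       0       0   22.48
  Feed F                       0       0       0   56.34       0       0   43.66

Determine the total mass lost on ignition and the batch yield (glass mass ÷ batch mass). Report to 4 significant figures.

LOI loss = 253.6 t; glass = 1322 t; yield = 83.91%

Every computation runs at full precision through every step — the intermediate values are shown with 4-significant-digit rounding in the printout — each reported number takes a single rounding — the derived quantities are rebuilt in exact precision (net glass mass, yield, ignition loss, the totals, six oxide percentages) from the batch weights for 1322 t of glass as quoted within the question or the answer.
Per-material ignition loss:
  Source A: 322.7 × 0.3152 = 101.7 t
  Ingredient B: 295.8 × 0.003000 = 0.8874 t
  Raw C: 157.3 × 0.002000 = 0.3146 t
  Raw D: 303.1 × 0.001900 = 0.5759 t
  Raw E: 316.1 × 0.2248 = 71.06 t
  Feed F: 181.1 × 0.4366 = 79.07 t
Total LOI = 253.6 t
Glass = batch − LOI = 1576 − 253.6 = 1322 t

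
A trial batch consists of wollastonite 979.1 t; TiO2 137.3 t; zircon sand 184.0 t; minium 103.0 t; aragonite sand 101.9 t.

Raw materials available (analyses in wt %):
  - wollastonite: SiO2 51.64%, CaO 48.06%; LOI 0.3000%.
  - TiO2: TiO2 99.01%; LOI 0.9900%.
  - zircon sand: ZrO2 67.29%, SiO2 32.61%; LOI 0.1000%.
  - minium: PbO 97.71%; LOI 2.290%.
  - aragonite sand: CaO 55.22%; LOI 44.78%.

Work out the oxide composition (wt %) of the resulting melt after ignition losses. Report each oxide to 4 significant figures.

Glass mass = 1453 t (batch 1505 − LOI 52.47).
Composition: ZrO2 8.522%, SiO2 38.93%, TiO2 9.357%, PbO 6.927%, CaO 36.26%

All arithmetic maintains full precision through the solve — in-progress results are rounded to 4 significant figures as shown. Exactly one rounding is applied to each reported result. All derived quantities, which include LOI, the totals, five oxide percentages, yield, net glass mass, are carried in full precision, as they appear in the problem or the answer, using the weight values on 1453 t of glass.
What the batch supplies per oxide:
  ZrO2: 184.0·0.6729 = 123.8 t
  SiO2: 979.1·0.5164 + 184.0·0.3261 = 565.6 t
  TiO2: 137.3·0.9901 = 135.9 t
  PbO: 103.0·0.9771 = 100.6 t
  CaO: 979.1·0.4806 + 101.9·0.5522 = 526.8 t
LOI: 979.1·0.003000 + 137.3·0.009900 + 184.0·0.001000 + 103.0·0.02290 + 101.9·0.4478 = 52.47 t
batch − LOI leaves glass = 1505 − 52.47 = 1453 t (matching Σ of the oxides)
wt %: oxide over glass, times 100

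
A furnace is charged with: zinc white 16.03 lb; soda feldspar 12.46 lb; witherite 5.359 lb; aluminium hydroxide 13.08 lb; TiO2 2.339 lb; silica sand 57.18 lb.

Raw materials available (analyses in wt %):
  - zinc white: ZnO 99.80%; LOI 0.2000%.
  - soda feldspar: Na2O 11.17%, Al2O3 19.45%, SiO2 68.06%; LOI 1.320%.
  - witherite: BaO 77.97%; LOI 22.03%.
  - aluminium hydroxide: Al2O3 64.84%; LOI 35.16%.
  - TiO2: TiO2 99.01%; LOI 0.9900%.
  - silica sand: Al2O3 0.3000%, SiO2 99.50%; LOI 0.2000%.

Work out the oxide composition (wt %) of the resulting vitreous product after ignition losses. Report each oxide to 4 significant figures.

Mid-chain values appear with 4-significant-digit rounding at each printed step — every computation carries full precision at all times — every reported result undergoes a single rounding. All derived quantities (glass mass, totals, yield, LOI, the six compositions) are recomputed from the weighed amounts per 100.3 lb of glass at full precision as they appear in either problem or answer.
What the batch supplies per oxide:
  Na2O: 12.46·0.1117 = 1.392 lb
  ZnO: 16.03·0.9980 = 16.00 lb
  BaO: 5.359·0.7797 = 4.178 lb
  TiO2: 2.339·0.9901 = 2.316 lb
  Al2O3: 12.46·0.1945 + 13.08·0.6484 + 57.18·0.003000 = 11.08 lb
  SiO2: 12.46·0.6806 + 57.18·0.9950 = 65.37 lb
LOI: 16.03·0.002000 + 12.46·0.01320 + 5.359·0.2203 + 13.08·0.3516 + 2.339·0.009900 + 57.18·0.002000 = 6.114 lb
Net of LOI, the glass mass = 106.4 − 6.114 = 100.3 lb (= the summed oxide contributions)
wt %: oxide over glass, times 100

Glass mass = 100.3 lb (batch 106.4 − LOI 6.114).
Composition: Na2O 1.387%, ZnO 15.94%, BaO 4.164%, TiO2 2.308%, Al2O3 11.04%, SiO2 65.16%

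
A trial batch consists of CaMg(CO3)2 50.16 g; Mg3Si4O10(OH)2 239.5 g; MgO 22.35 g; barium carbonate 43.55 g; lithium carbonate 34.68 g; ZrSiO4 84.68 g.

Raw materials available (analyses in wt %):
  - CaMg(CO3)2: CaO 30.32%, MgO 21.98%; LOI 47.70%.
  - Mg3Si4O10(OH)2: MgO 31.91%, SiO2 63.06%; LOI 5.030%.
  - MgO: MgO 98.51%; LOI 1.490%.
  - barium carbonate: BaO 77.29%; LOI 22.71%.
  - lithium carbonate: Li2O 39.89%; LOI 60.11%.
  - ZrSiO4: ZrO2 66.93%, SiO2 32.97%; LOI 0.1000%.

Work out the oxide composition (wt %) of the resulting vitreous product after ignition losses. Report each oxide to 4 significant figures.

Working values are printed rounded off to 4 significant digits at each printed step — each numeric step maintains full precision from start to finish; a single rounding yields each reported value — derived quantities are carried in exact precision (totals, the yield, glass mass, the six compositions, ignition loss) starting from the weights on 407.8 g of glass, as set out in the problem or answer text.
Oxide masses out of the charge:
  ZrO2: 84.68·0.6693 = 56.68 g
  CaO: 50.16·0.3032 = 15.21 g
  MgO: 50.16·0.2198 + 239.5·0.3191 + 22.35·0.9851 = 109.5 g
  SiO2: 239.5·0.6306 + 84.68·0.3297 = 178.9 g
  BaO: 43.55·0.7729 = 33.66 g
  Li2O: 34.68·0.3989 = 13.83 g
LOI: 50.16·0.4770 + 239.5·0.05030 + 22.35·0.01490 + 43.55·0.2271 + 34.68·0.6011 + 84.68·0.001000 = 67.13 g
Glass mass = batch − LOI = 474.9 − 67.13 = 407.8 g (matching Σ of the oxides)
each wt % is 100 × oxide ÷ glass

Glass mass = 407.8 g (batch 474.9 − LOI 67.13).
Composition: ZrO2 13.90%, CaO 3.729%, MgO 26.84%, SiO2 43.88%, BaO 8.254%, Li2O 3.392%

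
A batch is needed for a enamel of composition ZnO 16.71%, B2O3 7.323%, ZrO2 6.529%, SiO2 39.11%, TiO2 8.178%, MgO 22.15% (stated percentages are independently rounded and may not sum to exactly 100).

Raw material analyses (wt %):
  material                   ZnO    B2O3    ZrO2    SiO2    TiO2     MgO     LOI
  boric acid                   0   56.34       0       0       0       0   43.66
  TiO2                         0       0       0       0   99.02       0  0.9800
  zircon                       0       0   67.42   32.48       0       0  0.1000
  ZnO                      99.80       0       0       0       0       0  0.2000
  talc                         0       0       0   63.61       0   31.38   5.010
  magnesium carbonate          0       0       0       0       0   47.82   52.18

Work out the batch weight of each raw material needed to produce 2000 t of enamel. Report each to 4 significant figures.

All internal work runs at full float precision through the solve; values along the way are rounded to four significant digits when quoted. Each reported value sees exactly one rounding — derived quantities (totals, six oxide percentages, LOI, glass mass, the yield) are computed from the weighed amounts at 2000 t of glass in full precision as given in either problem or answer.
Oxide mass targets, per 2000 t enamel:
  ZnO: 16.71% × 2000 = 334.2 t
  B2O3: 7.323% × 2000 = 146.5 t
  ZrO2: 6.529% × 2000 = 130.6 t
  SiO2: 39.11% × 2000 = 782.2 t
  TiO2: 8.178% × 2000 = 163.6 t
  MgO: 22.15% × 2000 = 443.0 t
Checking each oxide sum given the weights on record, per the basis as stated (sums match the target masses within answer rounding):
  ZnO: 334.9·0.9980 = 334.2 t (target 334.2 t)
  B2O3: 260.0·0.5634 = 146.5 t (target 146.5 t)
  ZrO2: 193.7·0.6742 = 130.6 t (target 130.6 t)
  SiO2: 193.7·0.3248 + 1131·0.6361 = 782.3 t (target 782.2 t)
  TiO2: 165.2·0.9902 = 163.6 t (target 163.6 t)
  MgO: 1131·0.3138 + 184.4·0.4782 = 443.1 t (target 443.0 t)
Glass-mass sanity pass: net batch after ignition = 2000 t (per-oxide target masses sum to 2000 t; stated basis 2000 t — a pure rounding effect).
Total batch = Σ batch = 2269 t; LOI loss = Σ batch·LOI = 268.9 t; glass ÷ batch gives a yield of 88.15%.

Batch per 2000 t enamel:
  boric acid: 260.0 t
  TiO2: 165.2 t
  zircon: 193.7 t
  ZnO: 334.9 t
  talc: 1131 t
  magnesium carbonate: 184.4 t
Total batch = 2269 t; LOI loss = 268.9 t; yield = 88.15%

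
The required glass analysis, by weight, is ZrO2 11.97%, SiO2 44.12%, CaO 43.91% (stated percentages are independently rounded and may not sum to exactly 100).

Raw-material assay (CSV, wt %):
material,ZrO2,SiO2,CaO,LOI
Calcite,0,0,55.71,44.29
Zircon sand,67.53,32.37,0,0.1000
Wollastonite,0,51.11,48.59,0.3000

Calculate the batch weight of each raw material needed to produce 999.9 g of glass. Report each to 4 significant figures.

Batch per 999.9 g glass:
  Calcite: 133.2 g
  Zircon sand: 177.2 g
  Wollastonite: 750.9 g
Total batch = 1061 g; LOI loss = 61.42 g; yield = 94.21%

Mid-chain values are printed (rounded to 4 significant figures) across the worked steps; the whole derivation holds full float precision all the way through. Every reported number includes exactly one rounding — the derived quantities, which include the yield, the totals, ignition loss, glass mass, the three compositions, are rebuilt in full precision, as quoted within the question or the answer, using the weight values on 999.9 g of glass.
Oxide-by-oxide targets in 999.9 g glass:
  ZrO2: 11.97% × 999.9 = 119.7 g
  SiO2: 44.12% × 999.9 = 441.2 g
  CaO: 43.91% × 999.9 = 439.1 g
Mass-balance tally per oxide with the batch weights as given, on the stated basis (target by target, the sums agree exact up to rounding of places):
  ZrO2: 177.2·0.6753 = 119.7 g (target 119.7 g)
  SiO2: 177.2·0.3237 + 750.9·0.5111 = 441.1 g (target 441.2 g)
  CaO: 133.2·0.5571 + 750.9·0.4859 = 439.1 g (target 439.1 g)
Glass mass check: Σ batch − LOI loss = 999.9 g (the targets, summed, come to 999.9 g; basis as stated: 999.9 g — deltas are rounding alone).
Summing the batch: Σ batch = 1061 g; ignition loss, Σ(batch × LOI) = 61.42 g; as yield: glass ÷ batch → 94.21%.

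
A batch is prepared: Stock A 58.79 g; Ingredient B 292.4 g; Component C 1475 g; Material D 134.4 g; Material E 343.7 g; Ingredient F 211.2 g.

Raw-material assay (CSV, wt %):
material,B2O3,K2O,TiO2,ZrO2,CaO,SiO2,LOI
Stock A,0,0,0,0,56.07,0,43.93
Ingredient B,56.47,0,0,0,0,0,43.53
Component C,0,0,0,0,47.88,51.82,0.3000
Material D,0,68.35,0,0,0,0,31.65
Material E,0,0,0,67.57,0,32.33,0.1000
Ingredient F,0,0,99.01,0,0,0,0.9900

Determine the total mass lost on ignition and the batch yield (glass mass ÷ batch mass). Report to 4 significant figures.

LOI loss = 202.5 g; glass = 2313 g; yield = 91.95%

In-progress results are shown (rounded to four significant digits) on the page — the working math runs at full float precision through every step; every reported value takes exactly one rounding; all derived quantities are carried starting from the weights for 2313 g of glass in full float precision (LOI, net glass mass, six oxide percentages, the yield, totals) exactly as shown in the problem or the answer.
Material-by-material LOI:
  Stock A: 58.79 × 0.4393 = 25.83 g
  Ingredient B: 292.4 × 0.4353 = 127.3 g
  Component C: 1475 × 0.003000 = 4.425 g
  Material D: 134.4 × 0.3165 = 42.54 g
  Material E: 343.7 × 0.001000 = 0.3437 g
  Ingredient F: 211.2 × 0.009900 = 2.091 g
Total LOI = 202.5 g
Glass = batch − LOI = 2515 − 202.5 = 2313 g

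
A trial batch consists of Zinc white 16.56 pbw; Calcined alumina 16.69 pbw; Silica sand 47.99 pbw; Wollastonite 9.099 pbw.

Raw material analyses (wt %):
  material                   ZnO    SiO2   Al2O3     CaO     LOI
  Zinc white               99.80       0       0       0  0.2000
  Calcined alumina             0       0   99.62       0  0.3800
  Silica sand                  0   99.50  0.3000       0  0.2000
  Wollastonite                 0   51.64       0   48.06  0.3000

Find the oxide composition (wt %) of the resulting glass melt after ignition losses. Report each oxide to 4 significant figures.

Every computation holds full precision through every step; the intermediate values are displayed rounded to four significant figures in the working; exactly one rounding is applied to each reported value — the derived quantities (net glass mass, the yield, ignition loss, totals, four oxide percentages) are rebuilt from the weighed amounts on 90.12 pbw of glass in full precision as set out in the problem or answer text.
Oxide masses out of the charge:
  ZnO: 16.56·0.9980 = 16.53 pbw
  SiO2: 47.99·0.9950 + 9.099·0.5164 = 52.45 pbw
  Al2O3: 16.69·0.9962 + 47.99·0.003000 = 16.77 pbw
  CaO: 9.099·0.4806 = 4.373 pbw
LOI: 16.56·0.002000 + 16.69·0.003800 + 47.99·0.002000 + 9.099·0.003000 = 0.2198 pbw
Resulting glass, batch − LOI: 90.34 − 0.2198 = 90.12 pbw (consistent with Σ oxide mass)
each oxide over glass, ×100, is wt %

Glass mass = 90.12 pbw (batch 90.34 − LOI 0.2198).
Composition: ZnO 18.34%, SiO2 58.20%, Al2O3 18.61%, CaO 4.852%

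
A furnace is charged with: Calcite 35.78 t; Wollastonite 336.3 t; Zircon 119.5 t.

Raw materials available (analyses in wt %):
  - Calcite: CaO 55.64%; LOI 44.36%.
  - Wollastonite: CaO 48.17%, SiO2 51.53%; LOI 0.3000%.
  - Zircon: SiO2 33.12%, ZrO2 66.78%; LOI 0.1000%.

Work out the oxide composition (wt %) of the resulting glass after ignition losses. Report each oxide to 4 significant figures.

Glass mass = 474.6 t (batch 491.6 − LOI 17.00).
Composition: CaO 38.33%, SiO2 44.86%, ZrO2 16.82%

All internal work runs at full float precision at all times — the intermediate values are shown rounded off to 4 significant digits as written; a single rounding completes each reported result; derived quantities, including LOI, net glass mass, the three compositions, the yield, the totals, are computed using the weight values at 474.6 t of glass at full float precision as written in either problem or answer.
What the batch supplies per oxide:
  CaO: 35.78·0.5564 + 336.3·0.4817 = 181.9 t
  SiO2: 336.3·0.5153 + 119.5·0.3312 = 212.9 t
  ZrO2: 119.5·0.6678 = 79.80 t
LOI: 35.78·0.4436 + 336.3·0.003000 + 119.5·0.001000 = 17.00 t
Glass = total batch minus LOI = 491.6 − 17.00 = 474.6 t (consistent with Σ oxide mass)
percent share: oxide ÷ glass, ×100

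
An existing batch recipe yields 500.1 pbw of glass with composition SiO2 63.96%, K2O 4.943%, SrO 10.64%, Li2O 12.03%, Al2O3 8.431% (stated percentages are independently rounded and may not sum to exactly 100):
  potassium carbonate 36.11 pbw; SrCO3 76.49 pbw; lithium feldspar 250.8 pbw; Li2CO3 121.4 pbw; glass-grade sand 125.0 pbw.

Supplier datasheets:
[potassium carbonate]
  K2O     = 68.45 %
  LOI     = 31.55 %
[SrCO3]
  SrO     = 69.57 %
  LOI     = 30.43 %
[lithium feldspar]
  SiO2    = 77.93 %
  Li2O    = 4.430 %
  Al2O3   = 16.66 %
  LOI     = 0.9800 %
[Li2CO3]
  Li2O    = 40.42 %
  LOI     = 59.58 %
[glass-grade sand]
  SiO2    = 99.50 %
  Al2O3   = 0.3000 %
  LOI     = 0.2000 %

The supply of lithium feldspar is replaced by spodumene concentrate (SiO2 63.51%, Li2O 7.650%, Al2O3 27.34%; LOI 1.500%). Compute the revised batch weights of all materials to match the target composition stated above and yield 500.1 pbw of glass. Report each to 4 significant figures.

All arithmetic holds full precision in all steps. Rounding to 4 significant digits applies to each in-between result as displayed — a single rounding produces each reported figure — derived quantities, which include yield, totals, the five compositions, glass mass, ignition loss, are recomputed at exact precision, as set out in either problem or answer, starting from the weights per 500.1 pbw of glass.
Target oxide masses per 500.1 pbw glass:
  SiO2: 63.96% × 500.1 = 319.9 pbw
  K2O: 4.943% × 500.1 = 24.72 pbw
  SrO: 10.64% × 500.1 = 53.21 pbw
  Li2O: 12.03% × 500.1 = 60.16 pbw
  Al2O3: 8.431% × 500.1 = 42.16 pbw
Sums-versus-targets review working from each reported weight, at the basis given (delivered sums recover each target once rounding is allowed for):
  SiO2: 151.8·0.6351 + 224.6·0.9950 = 319.9 pbw (target 319.9 pbw)
  K2O: 36.11·0.6845 = 24.72 pbw (target 24.72 pbw)
  SrO: 76.49·0.6957 = 53.21 pbw (target 53.21 pbw)
  Li2O: 151.8·0.07650 + 120.1·0.4042 = 60.16 pbw (target 60.16 pbw)
  Al2O3: 151.8·0.2734 + 224.6·0.003000 = 42.18 pbw (target 42.16 pbw)
Glass-mass bookkeeping: net batch after ignition = 500.1 pbw (oxide target masses add up to 500.1 pbw; basis as stated: 500.1 pbw — any gap is answer rounding).
Whole-batch sum: Σ batch = 609.1 pbw; loss to ignition Σ batch·LOI = 109.0 pbw; the yield ratio, glass ÷ batch: 82.11%.

Revised batch per 500.1 pbw glass:
  potassium carbonate: 36.11 pbw
  SrCO3: 76.49 pbw
  spodumene concentrate: 151.8 pbw
  Li2CO3: 120.1 pbw
  glass-grade sand: 224.6 pbw
Total batch = 609.1 pbw; LOI loss = 109.0 pbw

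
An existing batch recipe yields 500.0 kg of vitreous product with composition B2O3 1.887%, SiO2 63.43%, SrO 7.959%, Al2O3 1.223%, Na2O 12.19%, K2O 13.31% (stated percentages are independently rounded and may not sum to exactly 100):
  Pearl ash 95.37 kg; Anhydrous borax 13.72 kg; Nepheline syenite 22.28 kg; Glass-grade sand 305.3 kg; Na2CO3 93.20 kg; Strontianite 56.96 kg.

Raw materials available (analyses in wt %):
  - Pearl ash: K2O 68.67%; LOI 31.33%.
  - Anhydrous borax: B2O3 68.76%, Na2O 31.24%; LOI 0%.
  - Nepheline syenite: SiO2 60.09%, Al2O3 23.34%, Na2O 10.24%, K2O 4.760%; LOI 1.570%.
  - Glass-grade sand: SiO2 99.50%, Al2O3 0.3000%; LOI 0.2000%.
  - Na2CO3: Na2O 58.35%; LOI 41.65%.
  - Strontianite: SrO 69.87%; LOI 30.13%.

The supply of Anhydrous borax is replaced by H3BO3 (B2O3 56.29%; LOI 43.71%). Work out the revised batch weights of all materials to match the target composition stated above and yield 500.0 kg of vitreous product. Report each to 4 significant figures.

Revised batch per 500.0 kg vitreous product:
  Pearl ash: 95.37 kg
  H3BO3: 16.76 kg
  Nepheline syenite: 22.28 kg
  Glass-grade sand: 305.3 kg
  Na2CO3: 100.5 kg
  Strontianite: 56.96 kg
Total batch = 597.2 kg; LOI loss = 97.19 kg

The intermediate values appear rounded to four significant figures between the steps — full float precision is maintained through the solve; every reported figure takes just one rounding. The derived quantities, including six oxide percentages, glass mass, ignition loss, yield, totals, are carried from the weighed amounts on 500.0 kg of glass in full precision as written in the problem or the answer.
Oxide-by-oxide targets in 500.0 kg vitreous product:
  B2O3: 1.887% × 500.0 = 9.435 kg
  SiO2: 63.43% × 500.0 = 317.2 kg
  SrO: 7.959% × 500.0 = 39.80 kg
  Al2O3: 1.223% × 500.0 = 6.115 kg
  Na2O: 12.19% × 500.0 = 60.95 kg
  K2O: 13.31% × 500.0 = 66.55 kg
Per-oxide balance check with the batch weights as given, relative to the basis at hand (every target is met by its sum within answer rounding):
  B2O3: 16.76·0.5629 = 9.434 kg (target 9.435 kg)
  SiO2: 22.28·0.6009 + 305.3·0.9950 = 317.2 kg (target 317.2 kg)
  SrO: 56.96·0.6987 = 39.80 kg (target 39.80 kg)
  Al2O3: 22.28·0.2334 + 305.3·0.003000 = 6.116 kg (target 6.115 kg)
  Na2O: 22.28·0.1024 + 100.5·0.5835 = 60.92 kg (target 60.95 kg)
  K2O: 95.37·0.6867 + 22.28·0.04760 = 66.55 kg (target 66.55 kg)
Glass-mass sanity pass: total batch − LOI = 500.0 kg (targets for the oxides total 500.0 kg; versus the stated basis of 500.0 kg — rounding explains the deltas).
Batch total: Σ batch = 597.2 kg; the LOI term Σ batch·LOI equals 97.19 kg; yield = glass ÷ total batch = 83.73%.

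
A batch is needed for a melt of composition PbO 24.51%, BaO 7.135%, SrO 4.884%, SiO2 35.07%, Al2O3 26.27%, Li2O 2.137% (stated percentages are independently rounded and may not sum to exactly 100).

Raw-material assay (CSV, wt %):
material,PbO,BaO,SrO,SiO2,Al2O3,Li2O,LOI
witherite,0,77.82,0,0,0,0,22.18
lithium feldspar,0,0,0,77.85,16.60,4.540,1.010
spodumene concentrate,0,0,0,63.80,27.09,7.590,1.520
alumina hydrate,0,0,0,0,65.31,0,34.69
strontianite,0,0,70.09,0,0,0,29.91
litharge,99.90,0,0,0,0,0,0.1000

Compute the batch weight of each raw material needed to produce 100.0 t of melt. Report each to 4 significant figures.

Batch per 100.0 t melt:
  witherite: 9.169 t
  lithium feldspar: 43.10 t
  spodumene concentrate: 2.373 t
  alumina hydrate: 28.28 t
  strontianite: 6.968 t
  litharge: 24.53 t
Total batch = 114.4 t; LOI loss = 14.42 t; yield = 87.39%

Working values appear, with 4-significant-digit rounding, at each printed step — all arithmetic maintains exact precision from start to finish — each reported value sees exactly one rounding; the derived quantities (the six compositions, glass mass, LOI, the yield, the totals) are re-derived from the batch weights at 100.0 t of glass at full precision as quoted within the problem or the answer.
Per-oxide target masses for 100.0 t melt:
  PbO: 24.51% × 100.0 = 24.51 t
  BaO: 7.135% × 100.0 = 7.135 t
  SrO: 4.884% × 100.0 = 4.884 t
  SiO2: 35.07% × 100.0 = 35.07 t
  Al2O3: 26.27% × 100.0 = 26.27 t
  Li2O: 2.137% × 100.0 = 2.137 t
Oxide-by-oxide audit from the weights as reported, at the basis given (oxide sums agree with the targets given rounding of the digits):
  PbO: 24.53·0.9990 = 24.51 t (target 24.51 t)
  BaO: 9.169·0.7782 = 7.135 t (target 7.135 t)
  SrO: 6.968·0.7009 = 4.884 t (target 4.884 t)
  SiO2: 43.10·0.7785 + 2.373·0.6380 = 35.07 t (target 35.07 t)
  Al2O3: 43.10·0.1660 + 2.373·0.2709 + 28.28·0.6531 = 26.27 t (target 26.27 t)
  Li2O: 43.10·0.04540 + 2.373·0.07590 = 2.137 t (target 2.137 t)
The glass-mass cross-check: whole batch net of LOI = 100.0 t (oxide target masses add up to 100.0 t; versus the stated basis of 100.0 t — deltas are rounding alone).
Summing the batch: Σ batch = 114.4 t; Σ batch·LOI gives LOI loss = 14.42 t; yield, glass over the total, = 87.39%.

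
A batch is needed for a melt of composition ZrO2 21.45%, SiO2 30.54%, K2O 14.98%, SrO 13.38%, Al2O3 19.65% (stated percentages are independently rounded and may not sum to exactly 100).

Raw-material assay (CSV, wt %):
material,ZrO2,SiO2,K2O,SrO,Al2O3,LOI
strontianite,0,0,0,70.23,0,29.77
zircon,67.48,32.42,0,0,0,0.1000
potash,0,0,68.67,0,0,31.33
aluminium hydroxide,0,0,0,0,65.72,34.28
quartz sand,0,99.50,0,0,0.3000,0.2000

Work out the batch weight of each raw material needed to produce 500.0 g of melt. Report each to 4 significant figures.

Batch per 500.0 g melt:
  strontianite: 95.26 g
  zircon: 158.9 g
  potash: 109.1 g
  aluminium hydroxide: 149.0 g
  quartz sand: 101.7 g
Total batch = 614.0 g; LOI loss = 114.0 g; yield = 81.44%

Mid-chain values are shown rounded to 4 significant digits between the steps. The working math holds full float precision in every operation — each reported value is rounded just once. Derived quantities, including the totals, five oxide percentages, LOI, net glass mass, the yield, are rebuilt from the weighed amounts on 500.0 g of glass at exact precision as given in problem or answer.
The oxide mass targets at 500.0 g melt:
  ZrO2: 21.45% × 500.0 = 107.2 g
  SiO2: 30.54% × 500.0 = 152.7 g
  K2O: 14.98% × 500.0 = 74.90 g
  SrO: 13.38% × 500.0 = 66.90 g
  Al2O3: 19.65% × 500.0 = 98.25 g
A balance pass over the oxides, per the reported batch figures, under the basis named above (each sum matches its target mass once rounding is allowed for):
  ZrO2: 158.9·0.6748 = 107.2 g (target 107.2 g)
  SiO2: 158.9·0.3242 + 101.7·0.9950 = 152.7 g (target 152.7 g)
  K2O: 109.1·0.6867 = 74.92 g (target 74.90 g)
  SrO: 95.26·0.7023 = 66.90 g (target 66.90 g)
  Al2O3: 149.0·0.6572 + 101.7·0.003000 = 98.23 g (target 98.25 g)
Auditing the glass mass value: net batch after ignition = 500.0 g (the Σ of target masses is 500.0 g; the stated basis being 500.0 g — rounding explains the deltas).
Total batch = Σ batch = 614.0 g; LOI loss = Σ batch·LOI = 114.0 g; yield: glass divided by total = 81.44%.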